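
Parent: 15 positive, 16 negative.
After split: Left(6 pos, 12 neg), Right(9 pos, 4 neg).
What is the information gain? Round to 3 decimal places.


H(parent) = 0.9992. H(left) = 0.9183, H(right) = 0.8905. Weighted = (18/31)*0.9183 + (13/31)*0.8905 = 0.9066. IG = 0.9992 - 0.9066 = 0.0926, which rounds to 0.093.

0.093


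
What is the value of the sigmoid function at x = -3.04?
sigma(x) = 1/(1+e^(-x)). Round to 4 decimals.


sigma(-3.04) = 1/(1+e^(3.04)) = 1/(1+20.905243) = 1/21.905243 = 0.0457.

0.0457


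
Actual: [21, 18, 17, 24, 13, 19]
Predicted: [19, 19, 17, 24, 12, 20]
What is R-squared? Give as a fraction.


Mean(y) = 56/3. SS_res = 7. SS_tot = 208/3. R^2 = 1 - 7/(208/3) = 187/208.

187/208


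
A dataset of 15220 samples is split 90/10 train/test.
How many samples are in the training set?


Test set = 15220 * 10% = 1522. Training set = 15220 - 1522 = 13698.

13698


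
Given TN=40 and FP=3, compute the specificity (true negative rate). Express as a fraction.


Specificity = TN / (TN + FP) = 40 / 43 = 40/43.

40/43


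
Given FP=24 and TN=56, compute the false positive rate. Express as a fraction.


FPR = FP / (FP + TN) = 24 / 80 = 3/10.

3/10


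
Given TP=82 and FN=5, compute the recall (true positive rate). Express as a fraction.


Recall = TP / (TP + FN) = 82 / 87 = 82/87.

82/87


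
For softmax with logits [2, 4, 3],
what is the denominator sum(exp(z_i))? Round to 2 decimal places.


Denom = e^2=7.3891 + e^4=54.5982 + e^3=20.0855. Sum = 82.0728, which rounds to 82.07.

82.07


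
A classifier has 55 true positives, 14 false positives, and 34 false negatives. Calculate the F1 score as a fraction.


Precision = 55/69 = 55/69. Recall = 55/89 = 55/89. F1 = 2*P*R/(P+R) = 55/79.

55/79


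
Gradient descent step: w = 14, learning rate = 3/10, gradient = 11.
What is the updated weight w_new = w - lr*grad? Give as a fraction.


w_new = 14 - 3/10 * 11 = 14 - 33/10 = 107/10.

107/10


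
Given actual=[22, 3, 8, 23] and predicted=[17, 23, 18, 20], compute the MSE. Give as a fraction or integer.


MSE = (1/4) * ((22-17)^2=25 + (3-23)^2=400 + (8-18)^2=100 + (23-20)^2=9). Sum = 534. MSE = 267/2.

267/2


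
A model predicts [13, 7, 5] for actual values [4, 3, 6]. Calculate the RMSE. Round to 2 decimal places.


MSE = 32.6667. RMSE = sqrt(32.6667) = 5.72.

5.72


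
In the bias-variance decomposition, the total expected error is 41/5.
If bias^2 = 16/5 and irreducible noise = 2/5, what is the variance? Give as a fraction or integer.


Total error = bias^2 + variance + irreducible noise. So variance = 41/5 - 16/5 - 2/5 = 23/5.

23/5


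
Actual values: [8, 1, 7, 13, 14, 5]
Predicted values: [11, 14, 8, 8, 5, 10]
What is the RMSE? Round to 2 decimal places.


MSE = 51.6667. RMSE = sqrt(51.6667) = 7.19.

7.19


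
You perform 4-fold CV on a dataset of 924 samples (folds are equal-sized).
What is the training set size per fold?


Each validation fold has 924/4 = 231 samples. Training set = 924 - 231 = 693.

693


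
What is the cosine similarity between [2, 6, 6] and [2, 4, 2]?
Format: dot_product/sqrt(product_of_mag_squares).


dot = 40. |a|^2 = 76, |b|^2 = 24. cos = 40/sqrt(1824).

40/sqrt(1824)


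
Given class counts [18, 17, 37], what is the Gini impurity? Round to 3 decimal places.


Total = 72. Proportions: 18/72, 17/72, 37/72. sum(p_i^2) = 0.3823. Gini = 1 - 0.3823 = 0.6177, which rounds to 0.618.

0.618


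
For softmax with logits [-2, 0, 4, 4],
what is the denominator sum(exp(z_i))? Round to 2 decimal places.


Denom = e^-2=0.1353 + e^0=1.0000 + e^4=54.5982 + e^4=54.5982. Sum = 110.3317, which rounds to 110.33.

110.33


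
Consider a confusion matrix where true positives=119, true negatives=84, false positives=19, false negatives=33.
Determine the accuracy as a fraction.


Accuracy = (TP + TN) / (TP + TN + FP + FN) = (119 + 84) / 255 = 203/255.

203/255


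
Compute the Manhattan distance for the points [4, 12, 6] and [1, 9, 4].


d = sum of absolute differences: |4-1|=3 + |12-9|=3 + |6-4|=2 = 8.

8


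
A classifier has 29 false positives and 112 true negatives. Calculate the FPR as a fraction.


FPR = FP / (FP + TN) = 29 / 141 = 29/141.

29/141


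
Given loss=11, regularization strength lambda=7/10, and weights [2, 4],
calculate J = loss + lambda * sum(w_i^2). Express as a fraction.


L2 sq norm = sum(w^2) = 20. J = 11 + 7/10 * 20 = 25.

25


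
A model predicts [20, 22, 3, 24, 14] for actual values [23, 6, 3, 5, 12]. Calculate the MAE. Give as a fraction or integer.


MAE = (1/5) * (|23-20|=3 + |6-22|=16 + |3-3|=0 + |5-24|=19 + |12-14|=2). Sum = 40. MAE = 8.

8


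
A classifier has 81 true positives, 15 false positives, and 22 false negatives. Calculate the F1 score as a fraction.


Precision = 81/96 = 27/32. Recall = 81/103 = 81/103. F1 = 2*P*R/(P+R) = 162/199.

162/199


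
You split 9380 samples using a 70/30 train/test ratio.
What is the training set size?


Test set = 9380 * 30% = 2814. Training set = 9380 - 2814 = 6566.

6566


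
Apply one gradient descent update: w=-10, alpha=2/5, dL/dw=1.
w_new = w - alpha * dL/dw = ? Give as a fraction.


w_new = -10 - 2/5 * 1 = -10 - 2/5 = -52/5.

-52/5


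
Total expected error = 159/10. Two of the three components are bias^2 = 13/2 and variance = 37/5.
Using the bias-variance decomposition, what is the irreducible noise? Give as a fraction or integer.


Total error = bias^2 + variance + irreducible noise. So irreducible noise = 159/10 - 13/2 - 37/5 = 2.

2


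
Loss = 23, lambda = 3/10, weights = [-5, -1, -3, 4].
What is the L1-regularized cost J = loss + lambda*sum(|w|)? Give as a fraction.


L1 norm = sum(|w|) = 13. J = 23 + 3/10 * 13 = 269/10.

269/10


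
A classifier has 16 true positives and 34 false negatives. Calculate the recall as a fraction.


Recall = TP / (TP + FN) = 16 / 50 = 8/25.

8/25


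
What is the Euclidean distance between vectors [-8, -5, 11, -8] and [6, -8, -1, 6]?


d = sqrt(sum of squared differences). (-8-6)^2=196, (-5--8)^2=9, (11--1)^2=144, (-8-6)^2=196. Sum = 545.

sqrt(545)


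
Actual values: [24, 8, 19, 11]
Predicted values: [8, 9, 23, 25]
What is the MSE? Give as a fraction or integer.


MSE = (1/4) * ((24-8)^2=256 + (8-9)^2=1 + (19-23)^2=16 + (11-25)^2=196). Sum = 469. MSE = 469/4.

469/4


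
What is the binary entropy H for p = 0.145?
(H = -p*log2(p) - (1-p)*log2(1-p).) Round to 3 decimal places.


H = -0.145*log2(0.145) - 0.855*log2(0.855) = 0.597.

0.597


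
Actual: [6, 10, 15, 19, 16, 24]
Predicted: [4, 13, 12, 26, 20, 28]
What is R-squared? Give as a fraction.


Mean(y) = 15. SS_res = 103. SS_tot = 204. R^2 = 1 - 103/(204) = 101/204.

101/204


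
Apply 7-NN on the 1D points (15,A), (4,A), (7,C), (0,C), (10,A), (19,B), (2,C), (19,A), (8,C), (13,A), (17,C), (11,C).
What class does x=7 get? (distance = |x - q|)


Distances: |15-7|=8, |4-7|=3, |7-7|=0, |0-7|=7, |10-7|=3, |19-7|=12, |2-7|=5, |19-7|=12, |8-7|=1, |13-7|=6, |17-7|=10, |11-7|=4. 7 nearest: (7,C), (8,C), (4,A), (10,A), (11,C), (2,C), (13,A). Counts: {'C': 4, 'A': 3}. Majority class: C.

C


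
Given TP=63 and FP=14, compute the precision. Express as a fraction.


Precision = TP / (TP + FP) = 63 / 77 = 9/11.

9/11


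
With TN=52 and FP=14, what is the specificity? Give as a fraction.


Specificity = TN / (TN + FP) = 52 / 66 = 26/33.

26/33


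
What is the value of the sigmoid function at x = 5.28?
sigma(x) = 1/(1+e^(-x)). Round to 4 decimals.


sigma(5.28) = 1/(1+e^(-5.28)) = 1/(1+0.005092) = 1/1.005092 = 0.9949.

0.9949


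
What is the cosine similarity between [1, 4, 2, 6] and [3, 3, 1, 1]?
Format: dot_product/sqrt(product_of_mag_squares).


dot = 23. |a|^2 = 57, |b|^2 = 20. cos = 23/sqrt(1140).

23/sqrt(1140)


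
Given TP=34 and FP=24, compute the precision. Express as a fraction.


Precision = TP / (TP + FP) = 34 / 58 = 17/29.

17/29


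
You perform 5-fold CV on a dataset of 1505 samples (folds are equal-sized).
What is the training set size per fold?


Each validation fold has 1505/5 = 301 samples. Training set = 1505 - 301 = 1204.

1204


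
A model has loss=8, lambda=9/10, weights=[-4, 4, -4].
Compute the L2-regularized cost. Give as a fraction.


L2 sq norm = sum(w^2) = 48. J = 8 + 9/10 * 48 = 256/5.

256/5


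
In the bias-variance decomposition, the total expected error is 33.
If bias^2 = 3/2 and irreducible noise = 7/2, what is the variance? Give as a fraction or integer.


Total error = bias^2 + variance + irreducible noise. So variance = 33 - 3/2 - 7/2 = 28.

28


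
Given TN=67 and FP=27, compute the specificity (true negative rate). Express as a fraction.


Specificity = TN / (TN + FP) = 67 / 94 = 67/94.

67/94


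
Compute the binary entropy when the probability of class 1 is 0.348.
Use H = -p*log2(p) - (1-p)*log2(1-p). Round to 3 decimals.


H = -0.348*log2(0.348) - 0.652*log2(0.652) = 0.932.

0.932


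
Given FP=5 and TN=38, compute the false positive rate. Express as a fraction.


FPR = FP / (FP + TN) = 5 / 43 = 5/43.

5/43


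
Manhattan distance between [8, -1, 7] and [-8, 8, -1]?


d = sum of absolute differences: |8--8|=16 + |-1-8|=9 + |7--1|=8 = 33.

33


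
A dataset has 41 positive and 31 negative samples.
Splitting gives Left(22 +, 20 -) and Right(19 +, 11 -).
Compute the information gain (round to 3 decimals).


H(parent) = 0.9860. H(left) = 0.9984, H(right) = 0.9481. Weighted = (42/72)*0.9984 + (30/72)*0.9481 = 0.9774. IG = 0.9860 - 0.9774 = 0.0086, which rounds to 0.009.

0.009


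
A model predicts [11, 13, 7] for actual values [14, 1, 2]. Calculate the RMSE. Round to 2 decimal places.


MSE = 59.3333. RMSE = sqrt(59.3333) = 7.70.

7.70


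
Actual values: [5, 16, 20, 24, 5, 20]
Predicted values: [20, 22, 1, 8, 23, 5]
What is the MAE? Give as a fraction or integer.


MAE = (1/6) * (|5-20|=15 + |16-22|=6 + |20-1|=19 + |24-8|=16 + |5-23|=18 + |20-5|=15). Sum = 89. MAE = 89/6.

89/6


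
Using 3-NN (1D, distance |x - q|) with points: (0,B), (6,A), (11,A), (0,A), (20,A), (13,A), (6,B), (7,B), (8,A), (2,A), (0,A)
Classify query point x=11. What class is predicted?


Distances: |0-11|=11, |6-11|=5, |11-11|=0, |0-11|=11, |20-11|=9, |13-11|=2, |6-11|=5, |7-11|=4, |8-11|=3, |2-11|=9, |0-11|=11. 3 nearest: (11,A), (13,A), (8,A). Counts: {'A': 3}. Majority class: A.

A


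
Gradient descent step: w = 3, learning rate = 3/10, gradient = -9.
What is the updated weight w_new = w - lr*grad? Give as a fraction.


w_new = 3 - 3/10 * -9 = 3 - -27/10 = 57/10.

57/10


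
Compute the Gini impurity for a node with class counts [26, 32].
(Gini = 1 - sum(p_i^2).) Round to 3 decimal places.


Total = 58. Proportions: 26/58, 32/58. sum(p_i^2) = 0.5054. Gini = 1 - 0.5054 = 0.4946, which rounds to 0.495.

0.495


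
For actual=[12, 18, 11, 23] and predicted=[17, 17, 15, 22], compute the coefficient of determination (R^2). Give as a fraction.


Mean(y) = 16. SS_res = 43. SS_tot = 94. R^2 = 1 - 43/(94) = 51/94.

51/94


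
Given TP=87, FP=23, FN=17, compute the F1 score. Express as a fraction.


Precision = 87/110 = 87/110. Recall = 87/104 = 87/104. F1 = 2*P*R/(P+R) = 87/107.

87/107


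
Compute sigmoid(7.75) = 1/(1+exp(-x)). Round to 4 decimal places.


sigma(7.75) = 1/(1+e^(-7.75)) = 1/(1+0.000431) = 1/1.000431 = 0.9996.

0.9996


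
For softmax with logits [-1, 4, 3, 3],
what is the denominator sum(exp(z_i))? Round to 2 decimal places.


Denom = e^-1=0.3679 + e^4=54.5982 + e^3=20.0855 + e^3=20.0855. Sum = 95.1371, which rounds to 95.14.

95.14


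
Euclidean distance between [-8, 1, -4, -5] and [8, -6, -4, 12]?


d = sqrt(sum of squared differences). (-8-8)^2=256, (1--6)^2=49, (-4--4)^2=0, (-5-12)^2=289. Sum = 594.

sqrt(594)


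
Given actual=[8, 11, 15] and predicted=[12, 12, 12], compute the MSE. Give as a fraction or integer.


MSE = (1/3) * ((8-12)^2=16 + (11-12)^2=1 + (15-12)^2=9). Sum = 26. MSE = 26/3.

26/3


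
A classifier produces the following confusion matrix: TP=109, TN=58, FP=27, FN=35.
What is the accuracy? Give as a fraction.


Accuracy = (TP + TN) / (TP + TN + FP + FN) = (109 + 58) / 229 = 167/229.

167/229


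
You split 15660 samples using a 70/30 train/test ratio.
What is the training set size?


Test set = 15660 * 30% = 4698. Training set = 15660 - 4698 = 10962.

10962


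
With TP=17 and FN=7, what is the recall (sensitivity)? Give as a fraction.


Recall = TP / (TP + FN) = 17 / 24 = 17/24.

17/24


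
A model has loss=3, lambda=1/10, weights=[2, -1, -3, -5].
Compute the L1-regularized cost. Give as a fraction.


L1 norm = sum(|w|) = 11. J = 3 + 1/10 * 11 = 41/10.

41/10


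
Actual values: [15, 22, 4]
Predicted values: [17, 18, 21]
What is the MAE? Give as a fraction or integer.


MAE = (1/3) * (|15-17|=2 + |22-18|=4 + |4-21|=17). Sum = 23. MAE = 23/3.

23/3


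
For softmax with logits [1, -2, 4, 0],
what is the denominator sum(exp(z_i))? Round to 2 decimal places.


Denom = e^1=2.7183 + e^-2=0.1353 + e^4=54.5982 + e^0=1.0000. Sum = 58.4518, which rounds to 58.45.

58.45


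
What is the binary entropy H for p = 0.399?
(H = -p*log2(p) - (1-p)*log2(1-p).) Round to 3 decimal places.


H = -0.399*log2(0.399) - 0.601*log2(0.601) = 0.970.

0.970


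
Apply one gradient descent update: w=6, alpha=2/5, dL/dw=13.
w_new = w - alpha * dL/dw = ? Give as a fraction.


w_new = 6 - 2/5 * 13 = 6 - 26/5 = 4/5.

4/5


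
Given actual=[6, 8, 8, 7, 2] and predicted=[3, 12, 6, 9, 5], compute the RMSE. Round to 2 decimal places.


MSE = 8.4000. RMSE = sqrt(8.4000) = 2.90.

2.90


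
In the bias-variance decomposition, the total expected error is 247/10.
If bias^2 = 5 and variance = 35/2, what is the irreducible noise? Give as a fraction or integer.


Total error = bias^2 + variance + irreducible noise. So irreducible noise = 247/10 - 5 - 35/2 = 11/5.

11/5


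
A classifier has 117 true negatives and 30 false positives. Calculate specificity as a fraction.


Specificity = TN / (TN + FP) = 117 / 147 = 39/49.

39/49


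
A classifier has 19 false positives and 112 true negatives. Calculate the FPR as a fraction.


FPR = FP / (FP + TN) = 19 / 131 = 19/131.

19/131


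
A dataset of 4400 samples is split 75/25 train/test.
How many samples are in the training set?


Test set = 4400 * 25% = 1100. Training set = 4400 - 1100 = 3300.

3300


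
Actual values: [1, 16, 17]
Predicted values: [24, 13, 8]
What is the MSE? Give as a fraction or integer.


MSE = (1/3) * ((1-24)^2=529 + (16-13)^2=9 + (17-8)^2=81). Sum = 619. MSE = 619/3.

619/3


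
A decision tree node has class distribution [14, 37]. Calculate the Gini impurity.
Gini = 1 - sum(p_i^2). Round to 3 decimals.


Total = 51. Proportions: 14/51, 37/51. sum(p_i^2) = 0.6017. Gini = 1 - 0.6017 = 0.3983, which rounds to 0.398.

0.398


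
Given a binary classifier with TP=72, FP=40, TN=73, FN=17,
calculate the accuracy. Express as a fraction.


Accuracy = (TP + TN) / (TP + TN + FP + FN) = (72 + 73) / 202 = 145/202.

145/202


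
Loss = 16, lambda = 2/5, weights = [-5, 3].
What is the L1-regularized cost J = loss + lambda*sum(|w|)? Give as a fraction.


L1 norm = sum(|w|) = 8. J = 16 + 2/5 * 8 = 96/5.

96/5


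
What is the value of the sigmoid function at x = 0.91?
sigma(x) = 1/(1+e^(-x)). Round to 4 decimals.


sigma(0.91) = 1/(1+e^(-0.91)) = 1/(1+0.402524) = 1/1.402524 = 0.7130.

0.7130


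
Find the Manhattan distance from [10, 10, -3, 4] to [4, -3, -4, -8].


d = sum of absolute differences: |10-4|=6 + |10--3|=13 + |-3--4|=1 + |4--8|=12 = 32.

32


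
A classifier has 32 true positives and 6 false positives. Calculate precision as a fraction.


Precision = TP / (TP + FP) = 32 / 38 = 16/19.

16/19


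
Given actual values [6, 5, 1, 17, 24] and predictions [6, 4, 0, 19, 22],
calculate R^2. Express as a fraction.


Mean(y) = 53/5. SS_res = 10. SS_tot = 1826/5. R^2 = 1 - 10/(1826/5) = 888/913.

888/913


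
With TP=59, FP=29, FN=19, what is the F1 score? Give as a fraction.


Precision = 59/88 = 59/88. Recall = 59/78 = 59/78. F1 = 2*P*R/(P+R) = 59/83.

59/83


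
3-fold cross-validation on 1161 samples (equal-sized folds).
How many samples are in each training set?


Each validation fold has 1161/3 = 387 samples. Training set = 1161 - 387 = 774.

774


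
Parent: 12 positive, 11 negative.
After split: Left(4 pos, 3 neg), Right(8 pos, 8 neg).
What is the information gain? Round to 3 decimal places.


H(parent) = 0.9986. H(left) = 0.9852, H(right) = 1.0000. Weighted = (7/23)*0.9852 + (16/23)*1.0000 = 0.9955. IG = 0.9986 - 0.9955 = 0.0031, which rounds to 0.003.

0.003


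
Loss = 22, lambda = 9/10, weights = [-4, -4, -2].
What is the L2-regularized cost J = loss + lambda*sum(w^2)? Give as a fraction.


L2 sq norm = sum(w^2) = 36. J = 22 + 9/10 * 36 = 272/5.

272/5


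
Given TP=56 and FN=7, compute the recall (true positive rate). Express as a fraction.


Recall = TP / (TP + FN) = 56 / 63 = 8/9.

8/9


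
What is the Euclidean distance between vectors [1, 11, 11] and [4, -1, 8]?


d = sqrt(sum of squared differences). (1-4)^2=9, (11--1)^2=144, (11-8)^2=9. Sum = 162.

sqrt(162)


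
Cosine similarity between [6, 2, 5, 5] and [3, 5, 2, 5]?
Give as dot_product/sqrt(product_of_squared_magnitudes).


dot = 63. |a|^2 = 90, |b|^2 = 63. cos = 63/sqrt(5670).

63/sqrt(5670)


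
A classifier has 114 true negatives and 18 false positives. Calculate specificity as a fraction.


Specificity = TN / (TN + FP) = 114 / 132 = 19/22.

19/22


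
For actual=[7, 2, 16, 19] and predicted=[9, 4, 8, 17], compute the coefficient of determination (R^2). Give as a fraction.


Mean(y) = 11. SS_res = 76. SS_tot = 186. R^2 = 1 - 76/(186) = 55/93.

55/93


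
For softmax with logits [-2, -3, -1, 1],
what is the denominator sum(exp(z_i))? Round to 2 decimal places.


Denom = e^-2=0.1353 + e^-3=0.0498 + e^-1=0.3679 + e^1=2.7183. Sum = 3.2713, which rounds to 3.27.

3.27


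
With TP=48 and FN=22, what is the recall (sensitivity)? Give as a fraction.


Recall = TP / (TP + FN) = 48 / 70 = 24/35.

24/35


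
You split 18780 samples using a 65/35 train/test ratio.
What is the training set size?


Test set = 18780 * 35% = 6573. Training set = 18780 - 6573 = 12207.

12207


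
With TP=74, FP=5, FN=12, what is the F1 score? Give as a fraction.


Precision = 74/79 = 74/79. Recall = 74/86 = 37/43. F1 = 2*P*R/(P+R) = 148/165.

148/165


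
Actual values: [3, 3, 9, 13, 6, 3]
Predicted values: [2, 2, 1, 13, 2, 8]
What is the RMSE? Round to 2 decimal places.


MSE = 17.8333. RMSE = sqrt(17.8333) = 4.22.

4.22


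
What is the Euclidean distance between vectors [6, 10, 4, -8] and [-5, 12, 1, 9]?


d = sqrt(sum of squared differences). (6--5)^2=121, (10-12)^2=4, (4-1)^2=9, (-8-9)^2=289. Sum = 423.

sqrt(423)


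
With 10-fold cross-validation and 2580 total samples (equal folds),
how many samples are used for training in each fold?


Each validation fold has 2580/10 = 258 samples. Training set = 2580 - 258 = 2322.

2322


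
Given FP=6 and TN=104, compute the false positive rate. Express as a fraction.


FPR = FP / (FP + TN) = 6 / 110 = 3/55.

3/55


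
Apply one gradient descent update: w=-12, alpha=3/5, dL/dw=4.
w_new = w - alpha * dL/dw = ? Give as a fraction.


w_new = -12 - 3/5 * 4 = -12 - 12/5 = -72/5.

-72/5


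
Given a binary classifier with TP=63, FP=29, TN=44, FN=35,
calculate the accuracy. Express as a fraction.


Accuracy = (TP + TN) / (TP + TN + FP + FN) = (63 + 44) / 171 = 107/171.

107/171


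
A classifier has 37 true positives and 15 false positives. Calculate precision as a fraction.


Precision = TP / (TP + FP) = 37 / 52 = 37/52.

37/52


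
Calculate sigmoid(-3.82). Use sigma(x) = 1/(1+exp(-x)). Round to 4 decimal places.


sigma(-3.82) = 1/(1+e^(3.82)) = 1/(1+45.604208) = 1/46.604208 = 0.0215.

0.0215


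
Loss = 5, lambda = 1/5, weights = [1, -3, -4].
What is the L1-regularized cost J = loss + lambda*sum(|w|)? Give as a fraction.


L1 norm = sum(|w|) = 8. J = 5 + 1/5 * 8 = 33/5.

33/5


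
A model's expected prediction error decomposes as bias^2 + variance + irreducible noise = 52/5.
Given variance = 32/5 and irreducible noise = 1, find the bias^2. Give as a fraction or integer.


Total error = bias^2 + variance + irreducible noise. So bias^2 = 52/5 - 32/5 - 1 = 3.

3


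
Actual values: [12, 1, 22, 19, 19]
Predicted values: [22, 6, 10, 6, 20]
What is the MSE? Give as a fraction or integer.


MSE = (1/5) * ((12-22)^2=100 + (1-6)^2=25 + (22-10)^2=144 + (19-6)^2=169 + (19-20)^2=1). Sum = 439. MSE = 439/5.

439/5


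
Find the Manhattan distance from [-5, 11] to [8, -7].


d = sum of absolute differences: |-5-8|=13 + |11--7|=18 = 31.

31


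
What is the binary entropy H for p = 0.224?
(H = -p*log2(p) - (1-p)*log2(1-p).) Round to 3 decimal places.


H = -0.224*log2(0.224) - 0.776*log2(0.776) = 0.767.

0.767


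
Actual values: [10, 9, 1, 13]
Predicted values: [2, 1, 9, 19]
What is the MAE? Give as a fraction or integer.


MAE = (1/4) * (|10-2|=8 + |9-1|=8 + |1-9|=8 + |13-19|=6). Sum = 30. MAE = 15/2.

15/2


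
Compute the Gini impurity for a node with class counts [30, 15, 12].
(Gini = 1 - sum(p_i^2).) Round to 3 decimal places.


Total = 57. Proportions: 30/57, 15/57, 12/57. sum(p_i^2) = 0.3906. Gini = 1 - 0.3906 = 0.6094, which rounds to 0.609.

0.609


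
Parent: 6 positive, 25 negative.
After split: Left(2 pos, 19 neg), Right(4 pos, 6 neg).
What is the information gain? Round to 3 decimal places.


H(parent) = 0.7088. H(left) = 0.4537, H(right) = 0.9710. Weighted = (21/31)*0.4537 + (10/31)*0.9710 = 0.6206. IG = 0.7088 - 0.6206 = 0.0882, which rounds to 0.088.

0.088


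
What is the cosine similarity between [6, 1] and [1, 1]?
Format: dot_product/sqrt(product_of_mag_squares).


dot = 7. |a|^2 = 37, |b|^2 = 2. cos = 7/sqrt(74).

7/sqrt(74)


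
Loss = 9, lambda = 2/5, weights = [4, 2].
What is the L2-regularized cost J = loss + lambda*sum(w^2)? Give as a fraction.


L2 sq norm = sum(w^2) = 20. J = 9 + 2/5 * 20 = 17.

17


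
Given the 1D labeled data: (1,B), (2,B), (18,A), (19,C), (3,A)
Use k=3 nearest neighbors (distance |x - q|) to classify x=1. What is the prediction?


Distances: |1-1|=0, |2-1|=1, |18-1|=17, |19-1|=18, |3-1|=2. 3 nearest: (1,B), (2,B), (3,A). Counts: {'B': 2, 'A': 1}. Majority class: B.

B


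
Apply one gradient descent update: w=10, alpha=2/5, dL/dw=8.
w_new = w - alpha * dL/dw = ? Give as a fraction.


w_new = 10 - 2/5 * 8 = 10 - 16/5 = 34/5.

34/5


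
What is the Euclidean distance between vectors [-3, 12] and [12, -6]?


d = sqrt(sum of squared differences). (-3-12)^2=225, (12--6)^2=324. Sum = 549.

sqrt(549)


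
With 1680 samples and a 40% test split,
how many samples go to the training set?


Test set = 1680 * 40% = 672. Training set = 1680 - 672 = 1008.

1008


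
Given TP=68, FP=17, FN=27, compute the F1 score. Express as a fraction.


Precision = 68/85 = 4/5. Recall = 68/95 = 68/95. F1 = 2*P*R/(P+R) = 34/45.

34/45


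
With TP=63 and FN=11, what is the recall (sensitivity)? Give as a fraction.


Recall = TP / (TP + FN) = 63 / 74 = 63/74.

63/74


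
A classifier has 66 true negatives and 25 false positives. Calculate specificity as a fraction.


Specificity = TN / (TN + FP) = 66 / 91 = 66/91.

66/91


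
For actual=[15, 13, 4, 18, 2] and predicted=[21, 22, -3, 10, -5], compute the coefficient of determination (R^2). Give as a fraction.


Mean(y) = 52/5. SS_res = 279. SS_tot = 986/5. R^2 = 1 - 279/(986/5) = -409/986.

-409/986


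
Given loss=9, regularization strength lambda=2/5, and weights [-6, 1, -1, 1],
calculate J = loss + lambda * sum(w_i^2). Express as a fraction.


L2 sq norm = sum(w^2) = 39. J = 9 + 2/5 * 39 = 123/5.

123/5


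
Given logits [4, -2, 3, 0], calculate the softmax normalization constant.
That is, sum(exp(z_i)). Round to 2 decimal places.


Denom = e^4=54.5982 + e^-2=0.1353 + e^3=20.0855 + e^0=1.0000. Sum = 75.8190, which rounds to 75.82.

75.82


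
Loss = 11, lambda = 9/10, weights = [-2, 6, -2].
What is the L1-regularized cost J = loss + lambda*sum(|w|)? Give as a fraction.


L1 norm = sum(|w|) = 10. J = 11 + 9/10 * 10 = 20.

20


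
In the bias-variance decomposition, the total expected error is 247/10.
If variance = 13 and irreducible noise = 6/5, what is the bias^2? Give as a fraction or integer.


Total error = bias^2 + variance + irreducible noise. So bias^2 = 247/10 - 13 - 6/5 = 21/2.

21/2


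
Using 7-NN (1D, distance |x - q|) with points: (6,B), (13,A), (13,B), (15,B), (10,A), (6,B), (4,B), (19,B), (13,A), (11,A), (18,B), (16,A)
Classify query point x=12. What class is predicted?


Distances: |6-12|=6, |13-12|=1, |13-12|=1, |15-12|=3, |10-12|=2, |6-12|=6, |4-12|=8, |19-12|=7, |13-12|=1, |11-12|=1, |18-12|=6, |16-12|=4. 7 nearest: (13,A), (13,A), (11,A), (13,B), (10,A), (15,B), (16,A). Counts: {'A': 5, 'B': 2}. Majority class: A.

A


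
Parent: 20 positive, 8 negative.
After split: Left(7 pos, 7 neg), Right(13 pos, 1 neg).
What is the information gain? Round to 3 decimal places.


H(parent) = 0.8631. H(left) = 1.0000, H(right) = 0.3712. Weighted = (14/28)*1.0000 + (14/28)*0.3712 = 0.6856. IG = 0.8631 - 0.6856 = 0.1775, which rounds to 0.178.

0.178


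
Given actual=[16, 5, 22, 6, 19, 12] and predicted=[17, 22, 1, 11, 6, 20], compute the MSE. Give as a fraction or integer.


MSE = (1/6) * ((16-17)^2=1 + (5-22)^2=289 + (22-1)^2=441 + (6-11)^2=25 + (19-6)^2=169 + (12-20)^2=64). Sum = 989. MSE = 989/6.

989/6


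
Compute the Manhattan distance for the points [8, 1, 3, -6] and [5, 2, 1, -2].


d = sum of absolute differences: |8-5|=3 + |1-2|=1 + |3-1|=2 + |-6--2|=4 = 10.

10


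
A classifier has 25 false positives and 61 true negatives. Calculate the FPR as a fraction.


FPR = FP / (FP + TN) = 25 / 86 = 25/86.

25/86


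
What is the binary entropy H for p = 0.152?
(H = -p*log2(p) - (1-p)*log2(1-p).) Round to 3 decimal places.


H = -0.152*log2(0.152) - 0.848*log2(0.848) = 0.615.

0.615


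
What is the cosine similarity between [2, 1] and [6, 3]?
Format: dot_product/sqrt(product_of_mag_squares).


dot = 15. |a|^2 = 5, |b|^2 = 45. cos = 15/sqrt(225).

15/sqrt(225)


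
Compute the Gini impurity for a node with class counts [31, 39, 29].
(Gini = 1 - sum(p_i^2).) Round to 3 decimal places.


Total = 99. Proportions: 31/99, 39/99, 29/99. sum(p_i^2) = 0.3390. Gini = 1 - 0.3390 = 0.6610, which rounds to 0.661.

0.661


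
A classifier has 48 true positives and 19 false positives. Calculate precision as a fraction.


Precision = TP / (TP + FP) = 48 / 67 = 48/67.

48/67


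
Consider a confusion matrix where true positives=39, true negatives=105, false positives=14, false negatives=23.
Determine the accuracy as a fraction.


Accuracy = (TP + TN) / (TP + TN + FP + FN) = (39 + 105) / 181 = 144/181.

144/181


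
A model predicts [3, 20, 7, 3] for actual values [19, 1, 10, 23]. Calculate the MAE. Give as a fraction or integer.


MAE = (1/4) * (|19-3|=16 + |1-20|=19 + |10-7|=3 + |23-3|=20). Sum = 58. MAE = 29/2.

29/2


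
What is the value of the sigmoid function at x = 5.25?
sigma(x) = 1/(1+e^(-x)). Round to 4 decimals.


sigma(5.25) = 1/(1+e^(-5.25)) = 1/(1+0.005248) = 1/1.005248 = 0.9948.

0.9948


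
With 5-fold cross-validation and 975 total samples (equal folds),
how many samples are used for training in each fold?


Each validation fold has 975/5 = 195 samples. Training set = 975 - 195 = 780.

780


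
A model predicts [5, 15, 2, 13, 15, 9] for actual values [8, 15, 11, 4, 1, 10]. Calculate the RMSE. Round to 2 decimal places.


MSE = 61.3333. RMSE = sqrt(61.3333) = 7.83.

7.83


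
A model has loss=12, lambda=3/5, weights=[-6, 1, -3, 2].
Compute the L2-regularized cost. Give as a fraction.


L2 sq norm = sum(w^2) = 50. J = 12 + 3/5 * 50 = 42.

42


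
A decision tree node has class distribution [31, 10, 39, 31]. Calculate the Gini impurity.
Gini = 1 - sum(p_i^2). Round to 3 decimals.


Total = 111. Proportions: 31/111, 10/111, 39/111, 31/111. sum(p_i^2) = 0.2876. Gini = 1 - 0.2876 = 0.7124, which rounds to 0.712.

0.712


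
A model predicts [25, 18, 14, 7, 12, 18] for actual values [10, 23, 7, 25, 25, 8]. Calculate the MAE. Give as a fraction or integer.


MAE = (1/6) * (|10-25|=15 + |23-18|=5 + |7-14|=7 + |25-7|=18 + |25-12|=13 + |8-18|=10). Sum = 68. MAE = 34/3.

34/3


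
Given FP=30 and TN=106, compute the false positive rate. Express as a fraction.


FPR = FP / (FP + TN) = 30 / 136 = 15/68.

15/68


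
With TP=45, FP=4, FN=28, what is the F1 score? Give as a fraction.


Precision = 45/49 = 45/49. Recall = 45/73 = 45/73. F1 = 2*P*R/(P+R) = 45/61.

45/61


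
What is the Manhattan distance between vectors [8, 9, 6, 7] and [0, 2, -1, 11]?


d = sum of absolute differences: |8-0|=8 + |9-2|=7 + |6--1|=7 + |7-11|=4 = 26.

26


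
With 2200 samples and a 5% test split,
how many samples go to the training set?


Test set = 2200 * 5% = 110. Training set = 2200 - 110 = 2090.

2090


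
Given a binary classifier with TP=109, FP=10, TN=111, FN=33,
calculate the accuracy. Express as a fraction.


Accuracy = (TP + TN) / (TP + TN + FP + FN) = (109 + 111) / 263 = 220/263.

220/263


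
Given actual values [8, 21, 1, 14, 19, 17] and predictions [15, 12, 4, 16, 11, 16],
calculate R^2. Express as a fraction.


Mean(y) = 40/3. SS_res = 208. SS_tot = 856/3. R^2 = 1 - 208/(856/3) = 29/107.

29/107


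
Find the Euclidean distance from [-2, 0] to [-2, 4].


d = sqrt(sum of squared differences). (-2--2)^2=0, (0-4)^2=16. Sum = 16.

4


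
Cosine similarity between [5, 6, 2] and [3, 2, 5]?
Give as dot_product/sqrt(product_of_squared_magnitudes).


dot = 37. |a|^2 = 65, |b|^2 = 38. cos = 37/sqrt(2470).

37/sqrt(2470)


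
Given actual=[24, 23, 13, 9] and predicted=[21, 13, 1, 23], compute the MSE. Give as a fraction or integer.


MSE = (1/4) * ((24-21)^2=9 + (23-13)^2=100 + (13-1)^2=144 + (9-23)^2=196). Sum = 449. MSE = 449/4.

449/4


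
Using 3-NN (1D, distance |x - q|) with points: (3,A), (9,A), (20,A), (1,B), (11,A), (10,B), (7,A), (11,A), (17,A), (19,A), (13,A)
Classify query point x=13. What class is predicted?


Distances: |3-13|=10, |9-13|=4, |20-13|=7, |1-13|=12, |11-13|=2, |10-13|=3, |7-13|=6, |11-13|=2, |17-13|=4, |19-13|=6, |13-13|=0. 3 nearest: (13,A), (11,A), (11,A). Counts: {'A': 3}. Majority class: A.

A


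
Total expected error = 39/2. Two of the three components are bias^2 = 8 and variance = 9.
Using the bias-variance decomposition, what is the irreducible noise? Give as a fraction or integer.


Total error = bias^2 + variance + irreducible noise. So irreducible noise = 39/2 - 8 - 9 = 5/2.

5/2


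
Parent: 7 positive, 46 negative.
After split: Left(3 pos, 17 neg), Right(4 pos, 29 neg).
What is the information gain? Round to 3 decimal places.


H(parent) = 0.5631. H(left) = 0.6098, H(right) = 0.5328. Weighted = (20/53)*0.6098 + (33/53)*0.5328 = 0.5619. IG = 0.5631 - 0.5619 = 0.0012, which rounds to 0.001.

0.001


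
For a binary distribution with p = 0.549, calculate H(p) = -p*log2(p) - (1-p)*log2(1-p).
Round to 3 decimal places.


H = -0.549*log2(0.549) - 0.451*log2(0.451) = 0.993.

0.993


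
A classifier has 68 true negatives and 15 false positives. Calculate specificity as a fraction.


Specificity = TN / (TN + FP) = 68 / 83 = 68/83.

68/83


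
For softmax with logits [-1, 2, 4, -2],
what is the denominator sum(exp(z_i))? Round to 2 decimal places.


Denom = e^-1=0.3679 + e^2=7.3891 + e^4=54.5982 + e^-2=0.1353. Sum = 62.4905, which rounds to 62.49.

62.49


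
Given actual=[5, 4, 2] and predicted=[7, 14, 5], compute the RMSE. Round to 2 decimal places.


MSE = 37.6667. RMSE = sqrt(37.6667) = 6.14.

6.14


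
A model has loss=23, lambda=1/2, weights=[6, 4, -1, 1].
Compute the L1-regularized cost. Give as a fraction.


L1 norm = sum(|w|) = 12. J = 23 + 1/2 * 12 = 29.

29


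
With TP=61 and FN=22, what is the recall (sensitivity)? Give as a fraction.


Recall = TP / (TP + FN) = 61 / 83 = 61/83.

61/83


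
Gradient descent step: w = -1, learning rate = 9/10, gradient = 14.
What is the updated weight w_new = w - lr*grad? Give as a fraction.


w_new = -1 - 9/10 * 14 = -1 - 63/5 = -68/5.

-68/5


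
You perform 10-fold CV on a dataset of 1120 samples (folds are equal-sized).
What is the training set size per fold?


Each validation fold has 1120/10 = 112 samples. Training set = 1120 - 112 = 1008.

1008


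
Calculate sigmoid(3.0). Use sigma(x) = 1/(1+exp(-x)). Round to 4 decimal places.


sigma(3.0) = 1/(1+e^(-3.0)) = 1/(1+0.049787) = 1/1.049787 = 0.9526.

0.9526


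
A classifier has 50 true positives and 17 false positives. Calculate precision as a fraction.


Precision = TP / (TP + FP) = 50 / 67 = 50/67.

50/67


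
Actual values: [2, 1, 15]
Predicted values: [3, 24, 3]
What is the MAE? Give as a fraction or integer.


MAE = (1/3) * (|2-3|=1 + |1-24|=23 + |15-3|=12). Sum = 36. MAE = 12.

12


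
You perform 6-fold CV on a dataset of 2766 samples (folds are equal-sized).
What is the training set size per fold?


Each validation fold has 2766/6 = 461 samples. Training set = 2766 - 461 = 2305.

2305


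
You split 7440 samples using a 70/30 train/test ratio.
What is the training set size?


Test set = 7440 * 30% = 2232. Training set = 7440 - 2232 = 5208.

5208


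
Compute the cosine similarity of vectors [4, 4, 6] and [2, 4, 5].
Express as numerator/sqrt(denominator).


dot = 54. |a|^2 = 68, |b|^2 = 45. cos = 54/sqrt(3060).

54/sqrt(3060)


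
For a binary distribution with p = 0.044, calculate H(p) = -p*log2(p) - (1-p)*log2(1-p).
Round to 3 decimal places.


H = -0.044*log2(0.044) - 0.956*log2(0.956) = 0.260.

0.260


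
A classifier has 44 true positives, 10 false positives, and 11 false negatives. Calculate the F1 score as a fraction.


Precision = 44/54 = 22/27. Recall = 44/55 = 4/5. F1 = 2*P*R/(P+R) = 88/109.

88/109


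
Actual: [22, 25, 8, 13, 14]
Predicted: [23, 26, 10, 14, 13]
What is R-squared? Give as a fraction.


Mean(y) = 82/5. SS_res = 8. SS_tot = 966/5. R^2 = 1 - 8/(966/5) = 463/483.

463/483


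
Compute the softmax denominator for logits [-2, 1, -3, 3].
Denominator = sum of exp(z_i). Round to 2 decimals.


Denom = e^-2=0.1353 + e^1=2.7183 + e^-3=0.0498 + e^3=20.0855. Sum = 22.9889, which rounds to 22.99.

22.99


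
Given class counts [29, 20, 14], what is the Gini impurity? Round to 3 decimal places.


Total = 63. Proportions: 29/63, 20/63, 14/63. sum(p_i^2) = 0.3621. Gini = 1 - 0.3621 = 0.6379, which rounds to 0.638.

0.638


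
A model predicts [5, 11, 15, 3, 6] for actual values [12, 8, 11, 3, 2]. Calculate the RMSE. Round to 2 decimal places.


MSE = 18.0000. RMSE = sqrt(18.0000) = 4.24.

4.24


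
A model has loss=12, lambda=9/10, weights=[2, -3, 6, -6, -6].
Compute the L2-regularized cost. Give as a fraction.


L2 sq norm = sum(w^2) = 121. J = 12 + 9/10 * 121 = 1209/10.

1209/10


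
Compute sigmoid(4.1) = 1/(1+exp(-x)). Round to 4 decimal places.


sigma(4.1) = 1/(1+e^(-4.1)) = 1/(1+0.016573) = 1/1.016573 = 0.9837.

0.9837


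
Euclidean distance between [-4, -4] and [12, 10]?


d = sqrt(sum of squared differences). (-4-12)^2=256, (-4-10)^2=196. Sum = 452.

sqrt(452)


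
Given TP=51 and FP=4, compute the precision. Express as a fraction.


Precision = TP / (TP + FP) = 51 / 55 = 51/55.

51/55


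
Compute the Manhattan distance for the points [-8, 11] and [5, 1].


d = sum of absolute differences: |-8-5|=13 + |11-1|=10 = 23.

23


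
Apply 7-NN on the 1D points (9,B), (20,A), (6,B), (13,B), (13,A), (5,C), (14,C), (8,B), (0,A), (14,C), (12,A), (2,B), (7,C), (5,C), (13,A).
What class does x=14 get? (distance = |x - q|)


Distances: |9-14|=5, |20-14|=6, |6-14|=8, |13-14|=1, |13-14|=1, |5-14|=9, |14-14|=0, |8-14|=6, |0-14|=14, |14-14|=0, |12-14|=2, |2-14|=12, |7-14|=7, |5-14|=9, |13-14|=1. 7 nearest: (14,C), (14,C), (13,A), (13,A), (13,B), (12,A), (9,B). Counts: {'C': 2, 'A': 3, 'B': 2}. Majority class: A.

A


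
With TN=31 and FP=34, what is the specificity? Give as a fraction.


Specificity = TN / (TN + FP) = 31 / 65 = 31/65.

31/65


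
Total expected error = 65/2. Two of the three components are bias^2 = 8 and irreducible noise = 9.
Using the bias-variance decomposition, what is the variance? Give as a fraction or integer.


Total error = bias^2 + variance + irreducible noise. So variance = 65/2 - 8 - 9 = 31/2.

31/2


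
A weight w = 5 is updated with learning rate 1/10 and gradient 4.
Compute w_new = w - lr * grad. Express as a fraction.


w_new = 5 - 1/10 * 4 = 5 - 2/5 = 23/5.

23/5


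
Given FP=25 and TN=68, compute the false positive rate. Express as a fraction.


FPR = FP / (FP + TN) = 25 / 93 = 25/93.

25/93


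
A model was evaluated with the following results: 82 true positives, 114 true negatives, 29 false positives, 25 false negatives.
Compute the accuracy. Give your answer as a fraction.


Accuracy = (TP + TN) / (TP + TN + FP + FN) = (82 + 114) / 250 = 98/125.

98/125


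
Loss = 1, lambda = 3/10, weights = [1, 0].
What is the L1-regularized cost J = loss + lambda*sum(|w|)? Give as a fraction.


L1 norm = sum(|w|) = 1. J = 1 + 3/10 * 1 = 13/10.

13/10


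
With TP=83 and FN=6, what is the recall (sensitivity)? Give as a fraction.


Recall = TP / (TP + FN) = 83 / 89 = 83/89.

83/89


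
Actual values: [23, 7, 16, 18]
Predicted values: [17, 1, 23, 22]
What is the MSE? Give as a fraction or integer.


MSE = (1/4) * ((23-17)^2=36 + (7-1)^2=36 + (16-23)^2=49 + (18-22)^2=16). Sum = 137. MSE = 137/4.

137/4


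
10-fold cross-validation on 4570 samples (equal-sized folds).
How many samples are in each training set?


Each validation fold has 4570/10 = 457 samples. Training set = 4570 - 457 = 4113.

4113


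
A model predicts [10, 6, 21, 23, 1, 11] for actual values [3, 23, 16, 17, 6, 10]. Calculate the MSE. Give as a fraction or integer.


MSE = (1/6) * ((3-10)^2=49 + (23-6)^2=289 + (16-21)^2=25 + (17-23)^2=36 + (6-1)^2=25 + (10-11)^2=1). Sum = 425. MSE = 425/6.

425/6


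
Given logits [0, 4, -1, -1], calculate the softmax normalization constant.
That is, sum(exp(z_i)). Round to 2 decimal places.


Denom = e^0=1.0000 + e^4=54.5982 + e^-1=0.3679 + e^-1=0.3679. Sum = 56.3340, which rounds to 56.33.

56.33


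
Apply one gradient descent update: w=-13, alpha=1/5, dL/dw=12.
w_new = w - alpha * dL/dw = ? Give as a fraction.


w_new = -13 - 1/5 * 12 = -13 - 12/5 = -77/5.

-77/5


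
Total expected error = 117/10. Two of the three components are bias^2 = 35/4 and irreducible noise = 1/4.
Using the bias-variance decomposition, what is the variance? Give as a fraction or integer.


Total error = bias^2 + variance + irreducible noise. So variance = 117/10 - 35/4 - 1/4 = 27/10.

27/10


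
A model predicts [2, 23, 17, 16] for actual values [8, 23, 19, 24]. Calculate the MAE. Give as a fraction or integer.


MAE = (1/4) * (|8-2|=6 + |23-23|=0 + |19-17|=2 + |24-16|=8). Sum = 16. MAE = 4.

4


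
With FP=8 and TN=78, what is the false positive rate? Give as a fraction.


FPR = FP / (FP + TN) = 8 / 86 = 4/43.

4/43


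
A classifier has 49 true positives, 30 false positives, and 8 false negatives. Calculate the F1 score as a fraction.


Precision = 49/79 = 49/79. Recall = 49/57 = 49/57. F1 = 2*P*R/(P+R) = 49/68.

49/68
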